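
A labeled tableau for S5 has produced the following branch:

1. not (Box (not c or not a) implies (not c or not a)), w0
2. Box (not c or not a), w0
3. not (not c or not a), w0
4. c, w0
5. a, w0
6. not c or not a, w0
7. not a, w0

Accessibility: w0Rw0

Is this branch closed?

Closed

Both a and not a appear at w0.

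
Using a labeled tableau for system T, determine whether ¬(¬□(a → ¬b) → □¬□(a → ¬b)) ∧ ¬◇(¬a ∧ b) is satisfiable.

1. ¬(¬□(a → ¬b) → □¬□(a → ¬b)) ∧ ¬◇(¬a ∧ b), u
2. ¬(¬□(a → ¬b) → □¬□(a → ¬b)), u
3. ¬◇(¬a ∧ b), u
4. ¬□(a → ¬b), u
5. ¬□¬□(a → ¬b), u
6. ¬(¬a ∧ b), u
7. ¬b, u
8. ¬(a → ¬b), v
9. a, v
10. b, v
11. ¬(¬a ∧ b), v
12. □(a → ¬b), w
13. ¬(¬a ∧ b), w
14. a → ¬b, w
15. ¬b, w
Accessibility: uRu, uRv, uRw, vRv, wRw

Yes, satisfiable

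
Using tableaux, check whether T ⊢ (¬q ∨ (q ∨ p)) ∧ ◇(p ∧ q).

Tableau for the negation ¬((¬q ∨ (q ∨ p)) ∧ ◇(p ∧ q)):
1. ¬((¬q ∨ (q ∨ p)) ∧ ◇(p ∧ q)), 0
2. ¬◇(p ∧ q), 0   [¬∧-rule on 1 (branches; this branch)]
3. ¬(p ∧ q), 0   [¬◇-rule on 2 via 0R0]
4. ¬q, 0   [¬∧-rule on 3 (branches; this branch)]
Accessibility: 0R0
The negation has an open branch (countermodel exists).

Not valid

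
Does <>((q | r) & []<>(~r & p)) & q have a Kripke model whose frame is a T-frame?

1. <>((q | r) & []<>(~r & p)) & q, u
2. <>((q | r) & []<>(~r & p)), u
3. q, u
4. (q | r) & []<>(~r & p), v
5. q | r, v
6. []<>(~r & p), v
7. <>(~r & p), v
8. r, v
9. ~r & p, w
10. ~r, w
11. p, w
12. <>(~r & p), w
13. ~r & p, x
14. ~r, x
15. p, x
Accessibility: uRu, uRv, vRv, vRw, wRw, wRx, xRx

Satisfiable (open branch found)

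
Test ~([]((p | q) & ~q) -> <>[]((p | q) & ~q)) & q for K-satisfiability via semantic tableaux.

Yes, satisfiable

1. ~([]((p | q) & ~q) -> <>[]((p | q) & ~q)) & q, u
2. ~([]((p | q) & ~q) -> <>[]((p | q) & ~q)), u   [&-rule on 1]
3. q, u   [&-rule on 1]
4. []((p | q) & ~q), u   [~->-rule on 2]
5. ~<>[]((p | q) & ~q), u   [~->-rule on 2]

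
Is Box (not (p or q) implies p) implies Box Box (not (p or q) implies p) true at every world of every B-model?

Not valid

Tableau for the negation not (Box (not (p or q) implies p) implies Box Box (not (p or q) implies p)):
1. not (Box (not (p or q) implies p) implies Box Box (not (p or q) implies p)), w0
2. Box (not (p or q) implies p), w0
3. not Box Box (not (p or q) implies p), w0
4. not (p or q) implies p, w0
5. p, w0
6. not Box (not (p or q) implies p), w1
7. not (p or q) implies p, w1
8. p, w1
9. not (not (p or q) implies p), w2
10. not (p or q), w2
11. not p, w2
12. not q, w2
Accessibility: w0Rw0, w0Rw1, w1Rw0, w1Rw1, w1Rw2, w2Rw1, w2Rw2
The negation has an open branch (countermodel exists).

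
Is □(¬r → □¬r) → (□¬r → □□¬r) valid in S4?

Valid

Tableau for the negation ¬(□(¬r → □¬r) → (□¬r → □□¬r)):
1. ¬(□(¬r → □¬r) → (□¬r → □□¬r)), 0
2. □(¬r → □¬r), 0
3. ¬(□¬r → □□¬r), 0
4. □¬r, 0
5. ¬□□¬r, 0
6. ¬r → □¬r, 0
7. ¬r, 0
8. ¬□¬r, 1
9. ¬r → □¬r, 1
10. ¬r, 1
11. □¬r, 1
12. r, 2
13. ¬r → □¬r, 2
14. ¬r, 2
Accessibility: 0R0, 0R1, 0R2, 1R1, 1R2, 2R2
Branch closes: r and ¬r both at 2.
All branches of the negation close; one closing branch shown above.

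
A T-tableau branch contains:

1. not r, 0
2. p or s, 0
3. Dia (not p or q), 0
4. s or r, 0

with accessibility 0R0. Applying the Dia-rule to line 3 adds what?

a fresh world 1 with 0R1, and not p or q at 1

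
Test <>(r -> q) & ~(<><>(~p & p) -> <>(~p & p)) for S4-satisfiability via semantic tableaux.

1. <>(r -> q) & ~(<><>(~p & p) -> <>(~p & p)), w0
2. <>(r -> q), w0
3. ~(<><>(~p & p) -> <>(~p & p)), w0
4. <><>(~p & p), w0
5. ~<>(~p & p), w0
6. ~(~p & p), w0
7. ~p, w0
8. r -> q, w1
9. ~(~p & p), w1
10. q, w1
11. ~p, w1
12. <>(~p & p), w2
13. ~(~p & p), w2
14. ~p, w2
15. ~p & p, w3
16. ~p, w3
17. p, w3
Accessibility: w0Rw0, w0Rw1, w0Rw2, w0Rw3, w1Rw1, w2Rw2, w2Rw3, w3Rw3
Branch closes: p and ~p both at w3.
Every branch closes; the branch above is one of them.

No, unsatisfiable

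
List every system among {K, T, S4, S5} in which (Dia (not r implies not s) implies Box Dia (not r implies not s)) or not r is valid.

S4-tableau for the negation not ((Dia (not r implies not s) implies Box Dia (not r implies not s)) or not r):
1. not ((Dia (not r implies not s) implies Box Dia (not r implies not s)) or not r), 0
2. not (Dia (not r implies not s) implies Box Dia (not r implies not s)), 0
3. r, 0
4. Dia (not r implies not s), 0
5. not Box Dia (not r implies not s), 0
6. not r implies not s, 1
7. not s, 1
8. not Dia (not r implies not s), 2
9. not (not r implies not s), 2
10. not r, 2
11. s, 2
Accessibility: 0R0, 0R1, 0R2, 1R1, 2R2
Complete open branch: countermodel on an S4-frame, so not valid in S4, nor in K, T (the same frame is also a K-frame and a T-frame).
S5-tableau for the negation not ((Dia (not r implies not s) implies Box Dia (not r implies not s)) or not r):
1. not ((Dia (not r implies not s) implies Box Dia (not r implies not s)) or not r), 0
2. not (Dia (not r implies not s) implies Box Dia (not r implies not s)), 0
3. r, 0
4. Dia (not r implies not s), 0
5. not Box Dia (not r implies not s), 0
6. not r implies not s, 1
7. not s, 1
8. not Dia (not r implies not s), 2
9. not (not r implies not s), 0
10. not r, 0
11. s, 0
Accessibility: 0R0, 0R1, 0R2, 1R0, 1R1, 1R2, 2R0, 2R1, 2R2
Branch closes: r and not r both at 0.
Every branch closes (one shown): valid in S5.

S5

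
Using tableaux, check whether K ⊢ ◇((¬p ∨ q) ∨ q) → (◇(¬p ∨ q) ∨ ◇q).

Tableau for the negation ¬(◇((¬p ∨ q) ∨ q) → (◇(¬p ∨ q) ∨ ◇q)):
1. ¬(◇((¬p ∨ q) ∨ q) → (◇(¬p ∨ q) ∨ ◇q)), 0
2. ◇((¬p ∨ q) ∨ q), 0
3. ¬(◇(¬p ∨ q) ∨ ◇q), 0
4. ¬◇(¬p ∨ q), 0
5. ¬◇q, 0
6. (¬p ∨ q) ∨ q, 1
7. ¬(¬p ∨ q), 1
8. p, 1
9. ¬q, 1
10. ¬p ∨ q, 1
11. q, 1
Accessibility: 0R1
Branch closes: q and ¬q both at 1.
All branches of the negation close; one closing branch shown above.

Valid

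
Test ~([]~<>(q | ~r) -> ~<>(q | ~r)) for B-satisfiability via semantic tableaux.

Unsatisfiable

1. ~([]~<>(q | ~r) -> ~<>(q | ~r)), u
2. []~<>(q | ~r), u
3. <>(q | ~r), u
4. ~<>(q | ~r), u
5. ~(q | ~r), u
6. ~q, u
7. r, u
8. q | ~r, v
9. ~<>(q | ~r), v
10. ~(q | ~r), v
11. ~q, v
12. r, v
13. ~r, v
Accessibility: uRu, uRv, vRu, vRv
Branch closes: r and ~r both at v.
(One branch shown.) All branches close.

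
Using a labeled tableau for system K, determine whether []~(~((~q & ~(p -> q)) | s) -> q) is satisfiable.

1. []~(~((~q & ~(p -> q)) | s) -> q), u

Satisfiable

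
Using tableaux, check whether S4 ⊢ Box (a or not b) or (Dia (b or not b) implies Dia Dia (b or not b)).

Tableau for the negation not (Box (a or not b) or (Dia (b or not b) implies Dia Dia (b or not b))):
1. not (Box (a or not b) or (Dia (b or not b) implies Dia Dia (b or not b))), w0
2. not Box (a or not b), w0   [neg-or-rule on 1]
3. not (Dia (b or not b) implies Dia Dia (b or not b)), w0   [neg-or-rule on 1]
4. Dia (b or not b), w0   [neg-implies-rule on 3]
5. not Dia Dia (b or not b), w0   [neg-implies-rule on 3]
6. not Dia (b or not b), w0   [neg-Dia-rule on 5 via w0Rw0]
7. not (b or not b), w0   [neg-Dia-rule on 6 via w0Rw0]
8. not b, w0   [neg-or-rule on 7]
9. b, w0   [neg-or-rule on 7]
Accessibility: w0Rw0
Branch closes: b and not b both at w0.
All branches of the negation close; one closing branch shown above.

Yes, valid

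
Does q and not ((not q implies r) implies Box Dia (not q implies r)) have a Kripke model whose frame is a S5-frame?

1. q and not ((not q implies r) implies Box Dia (not q implies r)), 0
2. q, 0   [and-rule on 1]
3. not ((not q implies r) implies Box Dia (not q implies r)), 0   [and-rule on 1]
4. not q implies r, 0   [neg-implies-rule on 3]
5. not Box Dia (not q implies r), 0   [neg-implies-rule on 3]
6. r, 0   [implies-rule on 4 (branches; this branch)]
7. not Dia (not q implies r), 1   [neg-Box-rule on 5: fresh world 1, 0R1]
8. not (not q implies r), 0   [neg-Dia-rule on 7 via 1R0]
9. not q, 0   [neg-implies-rule on 8]
10. not r, 0   [neg-implies-rule on 8]
Accessibility: 0R0, 0R1, 1R0, 1R1
Branch closes: q and not q both at 0.
(One branch shown.) All branches close.

Unsatisfiable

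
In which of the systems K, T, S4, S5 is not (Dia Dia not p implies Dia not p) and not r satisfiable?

K, T

T-tableau for the formula:
1. not (Dia Dia not p implies Dia not p) and not r, w0
2. not (Dia Dia not p implies Dia not p), w0   [and-rule on 1]
3. not r, w0   [and-rule on 1]
4. Dia Dia not p, w0   [neg-implies-rule on 2]
5. not Dia not p, w0   [neg-implies-rule on 2]
6. p, w0   [neg-Dia-rule on 5 via w0Rw0]
7. Dia not p, w1   [Dia-rule on 4: fresh world w1, w0Rw1]
8. p, w1   [neg-Dia-rule on 5 via w0Rw1]
9. not p, w2   [Dia-rule on 7: fresh world w2, w1Rw2]
Accessibility: w0Rw0, w0Rw1, w1Rw1, w1Rw2, w2Rw2
Complete open branch: satisfiable in T, hence also in K (this T-model is also a K-model).
S4-tableau for the formula:
1. not (Dia Dia not p implies Dia not p) and not r, w0
2. not (Dia Dia not p implies Dia not p), w0   [and-rule on 1]
3. not r, w0   [and-rule on 1]
4. Dia Dia not p, w0   [neg-implies-rule on 2]
5. not Dia not p, w0   [neg-implies-rule on 2]
6. p, w0   [neg-Dia-rule on 5 via w0Rw0]
7. Dia not p, w1   [Dia-rule on 4: fresh world w1, w0Rw1]
8. p, w1   [neg-Dia-rule on 5 via w0Rw1]
9. not p, w2   [Dia-rule on 7: fresh world w2, w1Rw2]
10. p, w2   [neg-Dia-rule on 5 via w0Rw2]
Accessibility: w0Rw0, w0Rw1, w0Rw2, w1Rw1, w1Rw2, w2Rw2
Branch closes: p and not p both at w2.
Every branch closes (one shown): unsatisfiable in S4, hence also in S5 (every S5-frame is an S4-frame).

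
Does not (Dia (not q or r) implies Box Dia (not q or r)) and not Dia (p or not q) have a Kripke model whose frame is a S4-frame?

1. not (Dia (not q or r) implies Box Dia (not q or r)) and not Dia (p or not q), u
2. not (Dia (not q or r) implies Box Dia (not q or r)), u
3. not Dia (p or not q), u
4. Dia (not q or r), u
5. not Box Dia (not q or r), u
6. not (p or not q), u
7. not p, u
8. q, u
9. not q or r, v
10. not (p or not q), v
11. not p, v
12. q, v
13. r, v
14. not Dia (not q or r), w
15. not (p or not q), w
16. not p, w
17. q, w
18. not (not q or r), w
19. not r, w
Accessibility: uRu, uRv, uRw, vRv, wRw

Satisfiable (open branch found)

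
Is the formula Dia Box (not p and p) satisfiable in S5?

Unsatisfiable

1. Dia Box (not p and p), w0
2. Box (not p and p), w1   [Dia-rule on 1: fresh world w1, w0Rw1]
3. not p and p, w0   [Box-rule on 2 via w1Rw0]
4. not p, w0   [and-rule on 3]
5. p, w0   [and-rule on 3]
Accessibility: w0Rw0, w0Rw1, w1Rw0, w1Rw1
Branch closes: p and not p both at w0.
Every branch closes; the branch above is one of them.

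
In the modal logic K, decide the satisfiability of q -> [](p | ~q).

Satisfiable (open branch found)

1. q -> [](p | ~q), w0
2. [](p | ~q), w0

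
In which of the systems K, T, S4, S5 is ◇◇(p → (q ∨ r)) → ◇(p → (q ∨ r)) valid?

S4-tableau for the negation ¬(◇◇(p → (q ∨ r)) → ◇(p → (q ∨ r))):
1. ¬(◇◇(p → (q ∨ r)) → ◇(p → (q ∨ r))), 0
2. ◇◇(p → (q ∨ r)), 0   [¬→-rule on 1]
3. ¬◇(p → (q ∨ r)), 0   [¬→-rule on 1]
4. ¬(p → (q ∨ r)), 0   [¬◇-rule on 3 via 0R0]
5. p, 0   [¬→-rule on 4]
6. ¬(q ∨ r), 0   [¬→-rule on 4]
7. ¬q, 0   [¬∨-rule on 6]
8. ¬r, 0   [¬∨-rule on 6]
9. ◇(p → (q ∨ r)), 1   [◇-rule on 2: fresh world 1, 0R1]
10. ¬(p → (q ∨ r)), 1   [¬◇-rule on 3 via 0R1]
11. p, 1   [¬→-rule on 10]
12. ¬(q ∨ r), 1   [¬→-rule on 10]
13. ¬q, 1   [¬∨-rule on 12]
14. ¬r, 1   [¬∨-rule on 12]
15. p → (q ∨ r), 2   [◇-rule on 9: fresh world 2, 1R2]
16. ¬(p → (q ∨ r)), 2   [¬◇-rule on 3 via 0R2]
17. p, 2   [¬→-rule on 16]
18. ¬(q ∨ r), 2   [¬→-rule on 16]
19. ¬q, 2   [¬∨-rule on 18]
20. ¬r, 2   [¬∨-rule on 18]
21. q ∨ r, 2   [→-rule on 15 (branches; this branch)]
22. r, 2   [∨-rule on 21 (branches; this branch)]
Accessibility: 0R0, 0R1, 0R2, 1R1, 1R2, 2R2
Branch closes: r and ¬r both at 2.
Every branch closes (one shown): valid in S4, hence also in S5 (every theorem of S4 is a theorem of S5).
T-tableau for the negation ¬(◇◇(p → (q ∨ r)) → ◇(p → (q ∨ r))):
1. ¬(◇◇(p → (q ∨ r)) → ◇(p → (q ∨ r))), 0
2. ◇◇(p → (q ∨ r)), 0   [¬→-rule on 1]
3. ¬◇(p → (q ∨ r)), 0   [¬→-rule on 1]
4. ¬(p → (q ∨ r)), 0   [¬◇-rule on 3 via 0R0]
5. p, 0   [¬→-rule on 4]
6. ¬(q ∨ r), 0   [¬→-rule on 4]
7. ¬q, 0   [¬∨-rule on 6]
8. ¬r, 0   [¬∨-rule on 6]
9. ◇(p → (q ∨ r)), 1   [◇-rule on 2: fresh world 1, 0R1]
10. ¬(p → (q ∨ r)), 1   [¬◇-rule on 3 via 0R1]
11. p, 1   [¬→-rule on 10]
12. ¬(q ∨ r), 1   [¬→-rule on 10]
13. ¬q, 1   [¬∨-rule on 12]
14. ¬r, 1   [¬∨-rule on 12]
15. p → (q ∨ r), 2   [◇-rule on 9: fresh world 2, 1R2]
16. q ∨ r, 2   [→-rule on 15 (branches; this branch)]
17. r, 2   [∨-rule on 16 (branches; this branch)]
Accessibility: 0R0, 0R1, 1R1, 1R2, 2R2
Complete open branch: countermodel on a T-frame, so not valid in T, nor in K (the same frame is also a K-frame).

S4, S5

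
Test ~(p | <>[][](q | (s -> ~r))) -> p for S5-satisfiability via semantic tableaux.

Satisfiable (open branch found)

1. ~(p | <>[][](q | (s -> ~r))) -> p, w0
2. p, w0
Accessibility: w0Rw0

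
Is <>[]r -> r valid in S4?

Not valid

Tableau for the negation ~(<>[]r -> r):
1. ~(<>[]r -> r), u
2. <>[]r, u   [~->-rule on 1]
3. ~r, u   [~->-rule on 1]
4. []r, v   [<>-rule on 2: fresh world v, uRv]
5. r, v   [[]-rule on 4 via vRv]
Accessibility: uRu, uRv, vRv
The negation has an open branch (countermodel exists).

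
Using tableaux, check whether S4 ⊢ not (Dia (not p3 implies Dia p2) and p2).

Tableau for the negation Dia (not p3 implies Dia p2) and p2:
1. Dia (not p3 implies Dia p2) and p2, u
2. Dia (not p3 implies Dia p2), u
3. p2, u
4. not p3 implies Dia p2, v
5. Dia p2, v
6. p2, w
Accessibility: uRu, uRv, uRw, vRv, vRw, wRw
The negation has an open branch (countermodel exists).

No, not valid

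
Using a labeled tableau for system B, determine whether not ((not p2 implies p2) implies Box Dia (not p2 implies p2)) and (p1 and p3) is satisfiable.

1. not ((not p2 implies p2) implies Box Dia (not p2 implies p2)) and (p1 and p3), 0
2. not ((not p2 implies p2) implies Box Dia (not p2 implies p2)), 0   [and-rule on 1]
3. p1 and p3, 0   [and-rule on 1]
4. not p2 implies p2, 0   [neg-implies-rule on 2]
5. not Box Dia (not p2 implies p2), 0   [neg-implies-rule on 2]
6. p1, 0   [and-rule on 3]
7. p3, 0   [and-rule on 3]
8. p2, 0   [implies-rule on 4 (branches; this branch)]
9. not Dia (not p2 implies p2), 1   [neg-Box-rule on 5: fresh world 1, 0R1]
10. not (not p2 implies p2), 0   [neg-Dia-rule on 9 via 1R0]
11. not p2, 0   [neg-implies-rule on 10]
Accessibility: 0R0, 0R1, 1R0, 1R1
Branch closes: p2 and not p2 both at 0.
(One branch shown.) All branches close.

Unsatisfiable (every branch closes)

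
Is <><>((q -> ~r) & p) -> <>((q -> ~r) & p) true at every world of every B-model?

Tableau for the negation ~(<><>((q -> ~r) & p) -> <>((q -> ~r) & p)):
1. ~(<><>((q -> ~r) & p) -> <>((q -> ~r) & p)), u
2. <><>((q -> ~r) & p), u
3. ~<>((q -> ~r) & p), u
4. ~((q -> ~r) & p), u
5. ~p, u
6. <>((q -> ~r) & p), v
7. ~((q -> ~r) & p), v
8. ~p, v
9. (q -> ~r) & p, w
10. q -> ~r, w
11. p, w
12. ~r, w
Accessibility: uRu, uRv, vRu, vRv, vRw, wRv, wRw
The negation has an open branch (countermodel exists).

No, not valid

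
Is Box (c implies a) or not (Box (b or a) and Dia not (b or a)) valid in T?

Yes, valid

Tableau for the negation not (Box (c implies a) or not (Box (b or a) and Dia not (b or a))):
1. not (Box (c implies a) or not (Box (b or a) and Dia not (b or a))), u
2. not Box (c implies a), u
3. Box (b or a) and Dia not (b or a), u
4. Box (b or a), u
5. Dia not (b or a), u
6. b or a, u
7. a, u
8. not (c implies a), v
9. c, v
10. not a, v
11. b or a, v
12. b, v
13. not (b or a), w
14. not b, w
15. not a, w
16. b or a, w
17. a, w
Accessibility: uRu, uRv, uRw, vRv, wRw
Branch closes: a and not a both at w.
All branches of the negation close; one closing branch shown above.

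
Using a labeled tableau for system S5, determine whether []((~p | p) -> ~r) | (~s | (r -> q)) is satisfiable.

Satisfiable (open branch found)

1. []((~p | p) -> ~r) | (~s | (r -> q)), 0
2. ~s | (r -> q), 0
3. r -> q, 0
4. q, 0
Accessibility: 0R0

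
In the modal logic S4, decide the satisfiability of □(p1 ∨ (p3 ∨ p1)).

1. □(p1 ∨ (p3 ∨ p1)), u
2. p1 ∨ (p3 ∨ p1), u   [□-rule on 1 via uRu]
3. p3 ∨ p1, u   [∨-rule on 2 (branches; this branch)]
4. p1, u   [∨-rule on 3 (branches; this branch)]
Accessibility: uRu

Yes, satisfiable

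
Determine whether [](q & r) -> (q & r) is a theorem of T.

Valid

Tableau for the negation ~([](q & r) -> (q & r)):
1. ~([](q & r) -> (q & r)), 0
2. [](q & r), 0
3. ~(q & r), 0
4. q & r, 0
5. q, 0
6. r, 0
7. ~r, 0
Accessibility: 0R0
Branch closes: r and ~r both at 0.
All branches of the negation close; one closing branch shown above.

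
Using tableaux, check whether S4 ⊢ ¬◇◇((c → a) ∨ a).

Tableau for the negation ◇◇((c → a) ∨ a):
1. ◇◇((c → a) ∨ a), w0
2. ◇((c → a) ∨ a), w1
3. (c → a) ∨ a, w2
4. a, w2
Accessibility: w0Rw0, w0Rw1, w0Rw2, w1Rw1, w1Rw2, w2Rw2
The negation has an open branch (countermodel exists).

Not valid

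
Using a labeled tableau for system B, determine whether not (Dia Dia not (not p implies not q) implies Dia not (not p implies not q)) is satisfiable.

Yes, satisfiable

1. not (Dia Dia not (not p implies not q) implies Dia not (not p implies not q)), 0
2. Dia Dia not (not p implies not q), 0
3. not Dia not (not p implies not q), 0
4. not p implies not q, 0
5. not q, 0
6. Dia not (not p implies not q), 1
7. not p implies not q, 1
8. not q, 1
9. not (not p implies not q), 2
10. not p, 2
11. q, 2
Accessibility: 0R0, 0R1, 1R0, 1R1, 1R2, 2R1, 2R2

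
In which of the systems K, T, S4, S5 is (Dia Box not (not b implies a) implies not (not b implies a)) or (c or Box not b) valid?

S5-tableau for the negation not ((Dia Box not (not b implies a) implies not (not b implies a)) or (c or Box not b)):
1. not ((Dia Box not (not b implies a) implies not (not b implies a)) or (c or Box not b)), 0
2. not (Dia Box not (not b implies a) implies not (not b implies a)), 0
3. not (c or Box not b), 0
4. Dia Box not (not b implies a), 0
5. not b implies a, 0
6. not c, 0
7. not Box not b, 0
8. a, 0
9. Box not (not b implies a), 1
10. not (not b implies a), 0
11. not b, 0
12. not a, 0
Accessibility: 0R0, 0R1, 1R0, 1R1
Branch closes: a and not a both at 0.
Every branch closes (one shown): valid in S5.
S4-tableau for the negation not ((Dia Box not (not b implies a) implies not (not b implies a)) or (c or Box not b)):
1. not ((Dia Box not (not b implies a) implies not (not b implies a)) or (c or Box not b)), 0
2. not (Dia Box not (not b implies a) implies not (not b implies a)), 0
3. not (c or Box not b), 0
4. Dia Box not (not b implies a), 0
5. not b implies a, 0
6. not c, 0
7. not Box not b, 0
8. a, 0
9. Box not (not b implies a), 1
10. not (not b implies a), 1
11. not b, 1
12. not a, 1
13. b, 2
Accessibility: 0R0, 0R1, 0R2, 1R1, 2R2
Complete open branch: countermodel on an S4-frame, so not valid in S4, nor in K, T (the same frame is also a K-frame and a T-frame).

S5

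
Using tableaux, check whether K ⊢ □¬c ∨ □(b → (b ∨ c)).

Yes, valid

Tableau for the negation ¬(□¬c ∨ □(b → (b ∨ c))):
1. ¬(□¬c ∨ □(b → (b ∨ c))), u
2. ¬□¬c, u
3. ¬□(b → (b ∨ c)), u
4. c, v
5. ¬(b → (b ∨ c)), w
6. b, w
7. ¬(b ∨ c), w
8. ¬b, w
9. ¬c, w
Accessibility: uRv, uRw
Branch closes: b and ¬b both at w.
Every branch of the negation's tableau closes; the branch above is one of them.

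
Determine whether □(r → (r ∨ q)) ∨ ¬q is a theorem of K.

Tableau for the negation ¬(□(r → (r ∨ q)) ∨ ¬q):
1. ¬(□(r → (r ∨ q)) ∨ ¬q), 0
2. ¬□(r → (r ∨ q)), 0
3. q, 0
4. ¬(r → (r ∨ q)), 1
5. r, 1
6. ¬(r ∨ q), 1
7. ¬r, 1
8. ¬q, 1
Accessibility: 0R1
Branch closes: r and ¬r both at 1.
Every branch of the negation's tableau closes; the branch above is one of them.

Valid in K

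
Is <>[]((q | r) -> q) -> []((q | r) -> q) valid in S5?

Tableau for the negation ~(<>[]((q | r) -> q) -> []((q | r) -> q)):
1. ~(<>[]((q | r) -> q) -> []((q | r) -> q)), u
2. <>[]((q | r) -> q), u
3. ~[]((q | r) -> q), u
4. []((q | r) -> q), v
5. (q | r) -> q, u
6. (q | r) -> q, v
7. ~(q | r), u
8. ~q, u
9. ~r, u
10. ~(q | r), v
11. ~q, v
12. ~r, v
13. ~((q | r) -> q), w
14. q | r, w
15. ~q, w
16. (q | r) -> q, w
17. r, w
18. ~(q | r), w
19. ~r, w
Accessibility: uRu, uRv, uRw, vRu, vRv, vRw, wRu, wRv, wRw
Branch closes: r and ~r both at w.
Every branch of the negation's tableau closes; the branch above is one of them.

Valid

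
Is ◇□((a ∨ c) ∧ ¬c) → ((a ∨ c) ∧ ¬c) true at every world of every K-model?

No, not valid

Tableau for the negation ¬(◇□((a ∨ c) ∧ ¬c) → ((a ∨ c) ∧ ¬c)):
1. ¬(◇□((a ∨ c) ∧ ¬c) → ((a ∨ c) ∧ ¬c)), 0
2. ◇□((a ∨ c) ∧ ¬c), 0   [¬→-rule on 1]
3. ¬((a ∨ c) ∧ ¬c), 0   [¬→-rule on 1]
4. c, 0   [¬∧-rule on 3 (branches; this branch)]
5. □((a ∨ c) ∧ ¬c), 1   [◇-rule on 2: fresh world 1, 0R1]
Accessibility: 0R1
The negation has an open branch (countermodel exists).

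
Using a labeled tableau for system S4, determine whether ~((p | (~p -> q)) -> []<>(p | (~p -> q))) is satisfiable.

Yes, satisfiable

1. ~((p | (~p -> q)) -> []<>(p | (~p -> q))), u
2. p | (~p -> q), u
3. ~[]<>(p | (~p -> q)), u
4. ~p -> q, u
5. q, u
6. ~<>(p | (~p -> q)), v
7. ~(p | (~p -> q)), v
8. ~p, v
9. ~(~p -> q), v
10. ~q, v
Accessibility: uRu, uRv, vRv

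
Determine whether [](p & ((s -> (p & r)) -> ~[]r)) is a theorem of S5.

Tableau for the negation ~[](p & ((s -> (p & r)) -> ~[]r)):
1. ~[](p & ((s -> (p & r)) -> ~[]r)), w0
2. ~(p & ((s -> (p & r)) -> ~[]r)), w1
3. ~((s -> (p & r)) -> ~[]r), w1
4. s -> (p & r), w1
5. []r, w1
6. r, w0
7. r, w1
8. p & r, w1
9. p, w1
Accessibility: w0Rw0, w0Rw1, w1Rw0, w1Rw1
The negation has an open branch (countermodel exists).

Not valid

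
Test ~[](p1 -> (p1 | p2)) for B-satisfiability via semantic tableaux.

No, unsatisfiable

1. ~[](p1 -> (p1 | p2)), 0
2. ~(p1 -> (p1 | p2)), 1   [~[]-rule on 1: fresh world 1, 0R1]
3. p1, 1   [~->-rule on 2]
4. ~(p1 | p2), 1   [~->-rule on 2]
5. ~p1, 1   [~|-rule on 4]
6. ~p2, 1   [~|-rule on 4]
Accessibility: 0R0, 0R1, 1R0, 1R1
Branch closes: p1 and ~p1 both at 1.
Every branch closes; the branch above is one of them.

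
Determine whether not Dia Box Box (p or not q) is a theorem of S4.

Tableau for the negation Dia Box Box (p or not q):
1. Dia Box Box (p or not q), u
2. Box Box (p or not q), v
3. Box (p or not q), v
4. p or not q, v
5. not q, v
Accessibility: uRu, uRv, vRv
The negation has an open branch (countermodel exists).

No, not valid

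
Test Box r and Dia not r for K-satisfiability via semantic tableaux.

1. Box r and Dia not r, u
2. Box r, u
3. Dia not r, u
4. not r, v
5. r, v
Accessibility: uRv
Branch closes: r and not r both at v.
(One branch shown.) All branches close.

No, unsatisfiable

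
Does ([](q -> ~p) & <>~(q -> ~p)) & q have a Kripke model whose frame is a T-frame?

1. ([](q -> ~p) & <>~(q -> ~p)) & q, u
2. [](q -> ~p) & <>~(q -> ~p), u
3. q, u
4. [](q -> ~p), u
5. <>~(q -> ~p), u
6. q -> ~p, u
7. ~p, u
8. ~(q -> ~p), v
9. q, v
10. p, v
11. q -> ~p, v
12. ~p, v
Accessibility: uRu, uRv, vRv
Branch closes: p and ~p both at v.
All branches of the tableau close; one closing branch shown above.

Unsatisfiable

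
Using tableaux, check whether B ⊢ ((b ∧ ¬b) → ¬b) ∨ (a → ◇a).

Tableau for the negation ¬(((b ∧ ¬b) → ¬b) ∨ (a → ◇a)):
1. ¬(((b ∧ ¬b) → ¬b) ∨ (a → ◇a)), w0
2. ¬((b ∧ ¬b) → ¬b), w0
3. ¬(a → ◇a), w0
4. b ∧ ¬b, w0
5. b, w0
6. a, w0
7. ¬◇a, w0
8. ¬b, w0
Accessibility: w0Rw0
Branch closes: b and ¬b both at w0.
Every branch of the negation's tableau closes; the branch above is one of them.

Valid in B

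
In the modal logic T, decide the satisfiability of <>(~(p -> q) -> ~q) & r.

Yes, satisfiable

1. <>(~(p -> q) -> ~q) & r, w0
2. <>(~(p -> q) -> ~q), w0
3. r, w0
4. ~(p -> q) -> ~q, w1
5. ~q, w1
Accessibility: w0Rw0, w0Rw1, w1Rw1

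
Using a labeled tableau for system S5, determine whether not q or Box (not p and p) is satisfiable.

Yes, satisfiable

1. not q or Box (not p and p), u
2. not q, u   [or-rule on 1 (branches; this branch)]
Accessibility: uRu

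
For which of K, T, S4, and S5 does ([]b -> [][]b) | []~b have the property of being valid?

S4, S5

T-tableau for the negation ~(([]b -> [][]b) | []~b):
1. ~(([]b -> [][]b) | []~b), 0
2. ~([]b -> [][]b), 0   [~|-rule on 1]
3. ~[]~b, 0   [~|-rule on 1]
4. []b, 0   [~->-rule on 2]
5. ~[][]b, 0   [~->-rule on 2]
6. b, 0   [[]-rule on 4 via 0R0]
7. b, 1   [~[]-rule on 3: fresh world 1, 0R1]
8. ~[]b, 2   [~[]-rule on 5: fresh world 2, 0R2]
9. b, 2   [[]-rule on 4 via 0R2]
10. ~b, 3   [~[]-rule on 8: fresh world 3, 2R3]
Accessibility: 0R0, 0R1, 0R2, 1R1, 2R2, 2R3, 3R3
Complete open branch: countermodel on a T-frame, so not valid in T, nor in K (the same frame is also a K-frame).
S4-tableau for the negation ~(([]b -> [][]b) | []~b):
1. ~(([]b -> [][]b) | []~b), 0
2. ~([]b -> [][]b), 0   [~|-rule on 1]
3. ~[]~b, 0   [~|-rule on 1]
4. []b, 0   [~->-rule on 2]
5. ~[][]b, 0   [~->-rule on 2]
6. b, 0   [[]-rule on 4 via 0R0]
7. b, 1   [~[]-rule on 3: fresh world 1, 0R1]
8. ~[]b, 2   [~[]-rule on 5: fresh world 2, 0R2]
9. b, 2   [[]-rule on 4 via 0R2]
10. ~b, 3   [~[]-rule on 8: fresh world 3, 2R3]
11. b, 3   [[]-rule on 4 via 0R3]
Accessibility: 0R0, 0R1, 0R2, 0R3, 1R1, 2R2, 2R3, 3R3
Branch closes: b and ~b both at 3.
Every branch closes (one shown): valid in S4, hence also in S5 (every theorem of S4 is a theorem of S5).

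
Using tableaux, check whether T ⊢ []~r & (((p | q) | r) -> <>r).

Not valid

Tableau for the negation ~([]~r & (((p | q) | r) -> <>r)):
1. ~([]~r & (((p | q) | r) -> <>r)), w0
2. ~(((p | q) | r) -> <>r), w0   [~&-rule on 1 (branches; this branch)]
3. (p | q) | r, w0   [~->-rule on 2]
4. ~<>r, w0   [~->-rule on 2]
5. ~r, w0   [~<>-rule on 4 via w0Rw0]
6. p | q, w0   [|-rule on 3 (branches; this branch)]
7. q, w0   [|-rule on 6 (branches; this branch)]
Accessibility: w0Rw0
The negation has an open branch (countermodel exists).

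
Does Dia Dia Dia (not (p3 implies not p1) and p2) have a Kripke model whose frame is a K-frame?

1. Dia Dia Dia (not (p3 implies not p1) and p2), u
2. Dia Dia (not (p3 implies not p1) and p2), v
3. Dia (not (p3 implies not p1) and p2), w
4. not (p3 implies not p1) and p2, x
5. not (p3 implies not p1), x
6. p2, x
7. p3, x
8. p1, x
Accessibility: uRv, vRw, wRx

Satisfiable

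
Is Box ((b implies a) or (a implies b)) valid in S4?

Yes, valid

Tableau for the negation not Box ((b implies a) or (a implies b)):
1. not Box ((b implies a) or (a implies b)), w0
2. not ((b implies a) or (a implies b)), w1   [neg-Box-rule on 1: fresh world w1, w0Rw1]
3. not (b implies a), w1   [neg-or-rule on 2]
4. not (a implies b), w1   [neg-or-rule on 2]
5. b, w1   [neg-implies-rule on 3]
6. not a, w1   [neg-implies-rule on 3]
7. a, w1   [neg-implies-rule on 4]
8. not b, w1   [neg-implies-rule on 4]
Accessibility: w0Rw0, w0Rw1, w1Rw1
Branch closes: a and not a both at w1.
All branches of the negation close; one closing branch shown above.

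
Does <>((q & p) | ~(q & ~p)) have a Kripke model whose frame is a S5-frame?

Satisfiable

1. <>((q & p) | ~(q & ~p)), w0
2. (q & p) | ~(q & ~p), w1
3. ~(q & ~p), w1
4. p, w1
Accessibility: w0Rw0, w0Rw1, w1Rw0, w1Rw1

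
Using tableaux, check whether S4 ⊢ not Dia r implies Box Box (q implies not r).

Valid

Tableau for the negation not (not Dia r implies Box Box (q implies not r)):
1. not (not Dia r implies Box Box (q implies not r)), 0
2. not Dia r, 0
3. not Box Box (q implies not r), 0
4. not r, 0
5. not Box (q implies not r), 1
6. not r, 1
7. not (q implies not r), 2
8. q, 2
9. r, 2
10. not r, 2
Accessibility: 0R0, 0R1, 0R2, 1R1, 1R2, 2R2
Branch closes: r and not r both at 2.
All branches of the negation close; one closing branch shown above.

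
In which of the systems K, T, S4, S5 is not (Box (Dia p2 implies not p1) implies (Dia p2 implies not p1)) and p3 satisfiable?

K

T-tableau for the formula:
1. not (Box (Dia p2 implies not p1) implies (Dia p2 implies not p1)) and p3, 0
2. not (Box (Dia p2 implies not p1) implies (Dia p2 implies not p1)), 0
3. p3, 0
4. Box (Dia p2 implies not p1), 0
5. not (Dia p2 implies not p1), 0
6. Dia p2, 0
7. p1, 0
8. Dia p2 implies not p1, 0
9. not Dia p2, 0
10. not p2, 0
11. p2, 1
12. Dia p2 implies not p1, 1
13. not p2, 1
Accessibility: 0R0, 0R1, 1R1
Branch closes: p2 and not p2 both at 1.
Every branch closes (one shown): unsatisfiable in T, hence also in S4, S5 (every S4/S5-frame is a T-frame).
K-tableau for the formula:
1. not (Box (Dia p2 implies not p1) implies (Dia p2 implies not p1)) and p3, 0
2. not (Box (Dia p2 implies not p1) implies (Dia p2 implies not p1)), 0
3. p3, 0
4. Box (Dia p2 implies not p1), 0
5. not (Dia p2 implies not p1), 0
6. Dia p2, 0
7. p1, 0
8. p2, 1
9. Dia p2 implies not p1, 1
10. not p1, 1
Accessibility: 0R1
Complete open branch: satisfiable in K.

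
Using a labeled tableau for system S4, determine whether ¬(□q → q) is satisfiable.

Unsatisfiable (every branch closes)

1. ¬(□q → q), w0
2. □q, w0
3. ¬q, w0
4. q, w0
Accessibility: w0Rw0
Branch closes: q and ¬q both at w0.
All branches of the tableau close; one closing branch shown above.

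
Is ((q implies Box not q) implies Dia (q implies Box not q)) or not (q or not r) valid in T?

Valid

Tableau for the negation not (((q implies Box not q) implies Dia (q implies Box not q)) or not (q or not r)):
1. not (((q implies Box not q) implies Dia (q implies Box not q)) or not (q or not r)), w0
2. not ((q implies Box not q) implies Dia (q implies Box not q)), w0
3. q or not r, w0
4. q implies Box not q, w0
5. not Dia (q implies Box not q), w0
6. not (q implies Box not q), w0
7. q, w0
8. not Box not q, w0
9. not r, w0
10. Box not q, w0
11. not q, w0
Accessibility: w0Rw0
Branch closes: q and not q both at w0.
Every branch of the negation's tableau closes; the branch above is one of them.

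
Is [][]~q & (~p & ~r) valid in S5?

Invalid (countermodel exists)

Tableau for the negation ~([][]~q & (~p & ~r)):
1. ~([][]~q & (~p & ~r)), w0
2. ~(~p & ~r), w0
3. r, w0
Accessibility: w0Rw0
The negation has an open branch (countermodel exists).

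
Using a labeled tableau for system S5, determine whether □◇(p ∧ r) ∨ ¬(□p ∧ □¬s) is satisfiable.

1. □◇(p ∧ r) ∨ ¬(□p ∧ □¬s), 0
2. ¬(□p ∧ □¬s), 0
3. ¬□¬s, 0
4. s, 1
Accessibility: 0R0, 0R1, 1R0, 1R1

Satisfiable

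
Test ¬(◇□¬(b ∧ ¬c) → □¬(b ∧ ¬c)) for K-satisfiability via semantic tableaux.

1. ¬(◇□¬(b ∧ ¬c) → □¬(b ∧ ¬c)), u
2. ◇□¬(b ∧ ¬c), u
3. ¬□¬(b ∧ ¬c), u
4. □¬(b ∧ ¬c), v
5. b ∧ ¬c, w
6. b, w
7. ¬c, w
Accessibility: uRv, uRw

Satisfiable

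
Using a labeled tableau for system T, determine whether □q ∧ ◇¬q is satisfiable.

1. □q ∧ ◇¬q, 0
2. □q, 0
3. ◇¬q, 0
4. q, 0
5. ¬q, 1
6. q, 1
Accessibility: 0R0, 0R1, 1R1
Branch closes: q and ¬q both at 1.
(One branch shown.) All branches close.

No, unsatisfiable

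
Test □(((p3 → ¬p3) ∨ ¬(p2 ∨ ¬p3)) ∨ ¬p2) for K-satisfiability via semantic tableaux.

1. □(((p3 → ¬p3) ∨ ¬(p2 ∨ ¬p3)) ∨ ¬p2), u

Satisfiable (open branch found)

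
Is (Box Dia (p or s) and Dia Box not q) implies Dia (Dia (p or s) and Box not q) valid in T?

Valid

Tableau for the negation not ((Box Dia (p or s) and Dia Box not q) implies Dia (Dia (p or s) and Box not q)):
1. not ((Box Dia (p or s) and Dia Box not q) implies Dia (Dia (p or s) and Box not q)), u
2. Box Dia (p or s) and Dia Box not q, u
3. not Dia (Dia (p or s) and Box not q), u
4. Box Dia (p or s), u
5. Dia Box not q, u
6. not (Dia (p or s) and Box not q), u
7. Dia (p or s), u
8. not Box not q, u
9. Box not q, v
10. not (Dia (p or s) and Box not q), v
11. Dia (p or s), v
12. not q, v
13. not Box not q, v
14. p or s, w
15. not (Dia (p or s) and Box not q), w
16. Dia (p or s), w
17. s, w
18. not Box not q, w
19. q, x
20. not (Dia (p or s) and Box not q), x
21. Dia (p or s), x
22. not Dia (p or s), x
23. not (p or s), x
24. not p, x
25. not s, x
26. p or s, y
27. not q, y
28. s, y
29. q, z
30. not q, z
Accessibility: uRu, uRv, uRw, uRx, vRv, vRy, vRz, wRw, xRx, yRy, zRz
Branch closes: q and not q both at z.
All branches of the negation close; one closing branch shown above.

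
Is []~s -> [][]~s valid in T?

Tableau for the negation ~([]~s -> [][]~s):
1. ~([]~s -> [][]~s), u
2. []~s, u   [~->-rule on 1]
3. ~[][]~s, u   [~->-rule on 1]
4. ~s, u   [[]-rule on 2 via uRu]
5. ~[]~s, v   [~[]-rule on 3: fresh world v, uRv]
6. ~s, v   [[]-rule on 2 via uRv]
7. s, w   [~[]-rule on 5: fresh world w, vRw]
Accessibility: uRu, uRv, vRv, vRw, wRw
The negation has an open branch (countermodel exists).

Not valid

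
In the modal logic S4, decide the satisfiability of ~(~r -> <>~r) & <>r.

1. ~(~r -> <>~r) & <>r, w0
2. ~(~r -> <>~r), w0   [&-rule on 1]
3. <>r, w0   [&-rule on 1]
4. ~r, w0   [~->-rule on 2]
5. ~<>~r, w0   [~->-rule on 2]
6. r, w0   [~<>-rule on 5 via w0Rw0]
Accessibility: w0Rw0
Branch closes: r and ~r both at w0.
Every branch closes; the branch above is one of them.

Unsatisfiable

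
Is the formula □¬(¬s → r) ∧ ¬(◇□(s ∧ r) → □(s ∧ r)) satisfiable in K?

1. □¬(¬s → r) ∧ ¬(◇□(s ∧ r) → □(s ∧ r)), w0
2. □¬(¬s → r), w0
3. ¬(◇□(s ∧ r) → □(s ∧ r)), w0
4. ◇□(s ∧ r), w0
5. ¬□(s ∧ r), w0
6. □(s ∧ r), w1
7. ¬(¬s → r), w1
8. ¬s, w1
9. ¬r, w1
10. ¬(s ∧ r), w2
11. ¬(¬s → r), w2
12. ¬s, w2
13. ¬r, w2
Accessibility: w0Rw1, w0Rw2

Yes, satisfiable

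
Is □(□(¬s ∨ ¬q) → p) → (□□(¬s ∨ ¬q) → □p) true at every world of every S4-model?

Tableau for the negation ¬(□(□(¬s ∨ ¬q) → p) → (□□(¬s ∨ ¬q) → □p)):
1. ¬(□(□(¬s ∨ ¬q) → p) → (□□(¬s ∨ ¬q) → □p)), 0
2. □(□(¬s ∨ ¬q) → p), 0
3. ¬(□□(¬s ∨ ¬q) → □p), 0
4. □□(¬s ∨ ¬q), 0
5. ¬□p, 0
6. □(¬s ∨ ¬q) → p, 0
7. □(¬s ∨ ¬q), 0
8. ¬s ∨ ¬q, 0
9. p, 0
10. ¬q, 0
11. ¬p, 1
12. □(¬s ∨ ¬q) → p, 1
13. □(¬s ∨ ¬q), 1
14. ¬s ∨ ¬q, 1
15. ¬□(¬s ∨ ¬q), 1
16. ¬q, 1
17. ¬(¬s ∨ ¬q), 2
18. s, 2
19. q, 2
20. □(¬s ∨ ¬q) → p, 2
21. □(¬s ∨ ¬q), 2
22. ¬s ∨ ¬q, 2
23. p, 2
24. ¬q, 2
Accessibility: 0R0, 0R1, 0R2, 1R1, 1R2, 2R2
Branch closes: q and ¬q both at 2.
Every branch of the negation's tableau closes; the branch above is one of them.

Yes, valid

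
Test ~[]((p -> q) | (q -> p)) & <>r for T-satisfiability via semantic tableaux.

Unsatisfiable (every branch closes)

1. ~[]((p -> q) | (q -> p)) & <>r, 0
2. ~[]((p -> q) | (q -> p)), 0
3. <>r, 0
4. ~((p -> q) | (q -> p)), 1
5. ~(p -> q), 1
6. ~(q -> p), 1
7. p, 1
8. ~q, 1
9. q, 1
10. ~p, 1
Accessibility: 0R0, 0R1, 1R1
Branch closes: q and ~q both at 1.
All branches of the tableau close; one closing branch shown above.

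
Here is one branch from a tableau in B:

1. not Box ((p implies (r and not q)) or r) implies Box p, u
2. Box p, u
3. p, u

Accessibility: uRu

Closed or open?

No, open

No world carries both an atom and its negation.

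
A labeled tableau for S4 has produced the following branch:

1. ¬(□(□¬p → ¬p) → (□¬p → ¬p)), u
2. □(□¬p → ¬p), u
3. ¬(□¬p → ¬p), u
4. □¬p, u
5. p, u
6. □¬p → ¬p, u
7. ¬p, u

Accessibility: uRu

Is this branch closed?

Both p and ¬p appear at u.

Yes, closed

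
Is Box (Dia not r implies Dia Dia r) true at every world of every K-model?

Tableau for the negation not Box (Dia not r implies Dia Dia r):
1. not Box (Dia not r implies Dia Dia r), u
2. not (Dia not r implies Dia Dia r), v   [neg-Box-rule on 1: fresh world v, uRv]
3. Dia not r, v   [neg-implies-rule on 2]
4. not Dia Dia r, v   [neg-implies-rule on 2]
5. not r, w   [Dia-rule on 3: fresh world w, vRw]
6. not Dia r, w   [neg-Dia-rule on 4 via vRw]
Accessibility: uRv, vRw
The negation has an open branch (countermodel exists).

No, not valid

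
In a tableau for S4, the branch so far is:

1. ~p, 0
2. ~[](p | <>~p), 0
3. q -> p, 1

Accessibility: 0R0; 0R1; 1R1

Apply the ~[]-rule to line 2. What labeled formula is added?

a fresh world 2 with 0R2, and ~(p | <>~p) at 2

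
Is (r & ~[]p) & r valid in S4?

Invalid (countermodel exists)

Tableau for the negation ~((r & ~[]p) & r):
1. ~((r & ~[]p) & r), u
2. ~r, u
Accessibility: uRu
The negation has an open branch (countermodel exists).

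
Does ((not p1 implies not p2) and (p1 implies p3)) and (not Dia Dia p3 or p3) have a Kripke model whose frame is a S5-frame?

Satisfiable (open branch found)

1. ((not p1 implies not p2) and (p1 implies p3)) and (not Dia Dia p3 or p3), 0
2. (not p1 implies not p2) and (p1 implies p3), 0   [and-rule on 1]
3. not Dia Dia p3 or p3, 0   [and-rule on 1]
4. not p1 implies not p2, 0   [and-rule on 2]
5. p1 implies p3, 0   [and-rule on 2]
6. p3, 0   [or-rule on 3 (branches; this branch)]
7. not p2, 0   [implies-rule on 4 (branches; this branch)]
Accessibility: 0R0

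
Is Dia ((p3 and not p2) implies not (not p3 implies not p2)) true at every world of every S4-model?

Tableau for the negation not Dia ((p3 and not p2) implies not (not p3 implies not p2)):
1. not Dia ((p3 and not p2) implies not (not p3 implies not p2)), 0
2. not ((p3 and not p2) implies not (not p3 implies not p2)), 0   [neg-Dia-rule on 1 via 0R0]
3. p3 and not p2, 0   [neg-implies-rule on 2]
4. not p3 implies not p2, 0   [neg-implies-rule on 2]
5. p3, 0   [and-rule on 3]
6. not p2, 0   [and-rule on 3]
Accessibility: 0R0
The negation has an open branch (countermodel exists).

No, not valid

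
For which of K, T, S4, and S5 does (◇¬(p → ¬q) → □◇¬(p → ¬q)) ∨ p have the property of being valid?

S4-tableau for the negation ¬((◇¬(p → ¬q) → □◇¬(p → ¬q)) ∨ p):
1. ¬((◇¬(p → ¬q) → □◇¬(p → ¬q)) ∨ p), w0
2. ¬(◇¬(p → ¬q) → □◇¬(p → ¬q)), w0
3. ¬p, w0
4. ◇¬(p → ¬q), w0
5. ¬□◇¬(p → ¬q), w0
6. ¬(p → ¬q), w1
7. p, w1
8. q, w1
9. ¬◇¬(p → ¬q), w2
10. p → ¬q, w2
11. ¬q, w2
Accessibility: w0Rw0, w0Rw1, w0Rw2, w1Rw1, w2Rw2
Complete open branch: countermodel on an S4-frame, so not valid in S4, nor in K, T (the same frame is also a K-frame and a T-frame).
S5-tableau for the negation ¬((◇¬(p → ¬q) → □◇¬(p → ¬q)) ∨ p):
1. ¬((◇¬(p → ¬q) → □◇¬(p → ¬q)) ∨ p), w0
2. ¬(◇¬(p → ¬q) → □◇¬(p → ¬q)), w0
3. ¬p, w0
4. ◇¬(p → ¬q), w0
5. ¬□◇¬(p → ¬q), w0
6. ¬(p → ¬q), w1
7. p, w1
8. q, w1
9. ¬◇¬(p → ¬q), w2
10. p → ¬q, w0
11. p → ¬q, w1
12. p → ¬q, w2
13. ¬q, w0
14. ¬q, w1
Accessibility: w0Rw0, w0Rw1, w0Rw2, w1Rw0, w1Rw1, w1Rw2, w2Rw0, w2Rw1, w2Rw2
Branch closes: q and ¬q both at w1.
Every branch closes (one shown): valid in S5.

S5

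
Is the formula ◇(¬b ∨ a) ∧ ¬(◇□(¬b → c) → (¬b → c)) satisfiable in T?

1. ◇(¬b ∨ a) ∧ ¬(◇□(¬b → c) → (¬b → c)), u
2. ◇(¬b ∨ a), u
3. ¬(◇□(¬b → c) → (¬b → c)), u
4. ◇□(¬b → c), u
5. ¬(¬b → c), u
6. ¬b, u
7. ¬c, u
8. ¬b ∨ a, v
9. a, v
10. □(¬b → c), w
11. ¬b → c, w
12. c, w
Accessibility: uRu, uRv, uRw, vRv, wRw

Satisfiable (open branch found)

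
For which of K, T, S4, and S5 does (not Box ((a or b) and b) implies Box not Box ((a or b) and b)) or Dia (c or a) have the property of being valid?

S5

S4-tableau for the negation not ((not Box ((a or b) and b) implies Box not Box ((a or b) and b)) or Dia (c or a)):
1. not ((not Box ((a or b) and b) implies Box not Box ((a or b) and b)) or Dia (c or a)), w0
2. not (not Box ((a or b) and b) implies Box not Box ((a or b) and b)), w0
3. not Dia (c or a), w0
4. not Box ((a or b) and b), w0
5. not Box not Box ((a or b) and b), w0
6. not (c or a), w0
7. not c, w0
8. not a, w0
9. not ((a or b) and b), w1
10. not (c or a), w1
11. not c, w1
12. not a, w1
13. not b, w1
14. Box ((a or b) and b), w2
15. not (c or a), w2
16. not c, w2
17. not a, w2
18. (a or b) and b, w2
19. a or b, w2
20. b, w2
Accessibility: w0Rw0, w0Rw1, w0Rw2, w1Rw1, w2Rw2
Complete open branch: countermodel on an S4-frame, so not valid in S4, nor in K, T (the same frame is also a K-frame and a T-frame).
S5-tableau for the negation not ((not Box ((a or b) and b) implies Box not Box ((a or b) and b)) or Dia (c or a)):
1. not ((not Box ((a or b) and b) implies Box not Box ((a or b) and b)) or Dia (c or a)), w0
2. not (not Box ((a or b) and b) implies Box not Box ((a or b) and b)), w0
3. not Dia (c or a), w0
4. not Box ((a or b) and b), w0
5. not Box not Box ((a or b) and b), w0
6. not (c or a), w0
7. not c, w0
8. not a, w0
9. not ((a or b) and b), w1
10. not (c or a), w1
11. not c, w1
12. not a, w1
13. not (a or b), w1
14. not b, w1
15. Box ((a or b) and b), w2
16. not (c or a), w2
17. not c, w2
18. not a, w2
19. (a or b) and b, w0
20. a or b, w0
21. b, w0
22. (a or b) and b, w1
23. a or b, w1
24. b, w1
Accessibility: w0Rw0, w0Rw1, w0Rw2, w1Rw0, w1Rw1, w1Rw2, w2Rw0, w2Rw1, w2Rw2
Branch closes: b and not b both at w1.
Every branch closes (one shown): valid in S5.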